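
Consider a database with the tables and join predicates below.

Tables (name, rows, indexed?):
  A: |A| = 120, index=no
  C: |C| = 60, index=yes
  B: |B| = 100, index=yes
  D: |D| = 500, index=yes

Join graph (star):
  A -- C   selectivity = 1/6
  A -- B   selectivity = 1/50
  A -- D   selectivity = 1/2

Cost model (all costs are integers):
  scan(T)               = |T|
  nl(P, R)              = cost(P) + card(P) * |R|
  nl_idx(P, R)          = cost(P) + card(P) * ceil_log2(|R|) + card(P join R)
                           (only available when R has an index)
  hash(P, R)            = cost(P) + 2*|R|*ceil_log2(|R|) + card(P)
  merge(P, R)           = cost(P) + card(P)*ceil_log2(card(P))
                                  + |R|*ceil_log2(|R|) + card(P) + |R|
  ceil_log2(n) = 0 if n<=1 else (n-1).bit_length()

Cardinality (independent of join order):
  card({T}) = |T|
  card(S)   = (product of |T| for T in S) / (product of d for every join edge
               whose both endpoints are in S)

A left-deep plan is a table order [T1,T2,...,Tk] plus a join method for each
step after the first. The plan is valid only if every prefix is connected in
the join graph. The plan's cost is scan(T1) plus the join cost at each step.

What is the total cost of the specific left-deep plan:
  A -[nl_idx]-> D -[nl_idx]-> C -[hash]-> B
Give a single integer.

812600

step 1: scan A: cost=120, card=120
step 2: join D via nl_idx
    card(P join D) = 120*500/(2) = 30000
    cost = 120 + 120*9 + 30000 = 31200
step 3: join C via nl_idx
    card(P join C) = 30000*60/(6) = 300000
    cost = 31200 + 30000*6 + 300000 = 511200
step 4: join B via hash
    card(P join B) = 300000*100/(50) = 600000
    cost = 511200 + 2*100*7 + 300000 = 812600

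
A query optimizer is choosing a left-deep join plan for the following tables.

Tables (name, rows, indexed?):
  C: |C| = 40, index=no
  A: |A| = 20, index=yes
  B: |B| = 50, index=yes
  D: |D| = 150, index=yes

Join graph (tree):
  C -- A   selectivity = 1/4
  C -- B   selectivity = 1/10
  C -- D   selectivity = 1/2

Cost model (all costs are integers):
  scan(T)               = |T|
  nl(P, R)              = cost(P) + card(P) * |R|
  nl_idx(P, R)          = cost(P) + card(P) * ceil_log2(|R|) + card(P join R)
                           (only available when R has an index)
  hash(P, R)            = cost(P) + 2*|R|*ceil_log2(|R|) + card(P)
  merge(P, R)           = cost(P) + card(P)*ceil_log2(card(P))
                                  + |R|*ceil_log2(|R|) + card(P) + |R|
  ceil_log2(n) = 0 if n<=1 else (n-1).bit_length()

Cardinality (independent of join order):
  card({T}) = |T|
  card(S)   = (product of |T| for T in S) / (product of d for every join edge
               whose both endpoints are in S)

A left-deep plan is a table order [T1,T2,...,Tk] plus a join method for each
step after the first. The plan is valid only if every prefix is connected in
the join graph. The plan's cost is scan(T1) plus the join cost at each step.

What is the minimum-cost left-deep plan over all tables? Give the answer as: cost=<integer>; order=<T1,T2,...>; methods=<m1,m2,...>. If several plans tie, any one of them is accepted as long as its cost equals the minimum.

Selinger DP (subsets sized 1..n):
  {C}: scan cost=40, card=40
  {A}: scan cost=20, card=20
  {B}: scan cost=50, card=50
  {D}: scan cost=150, card=150
  {AC}: card=200; try (A,hash)→280, (C,merge)→420, (A,merge)→440, (A,nl_idx)→440, (C,hash)→520, (C,nl)→820 …(+1); best=280 via (A,hash)
  {BC}: card=200; try (B,nl_idx)→480, (C,hash)→580, (B,merge)→670, (C,merge)→680, (B,hash)→680, (B,nl)→2040 …(+1); best=480 via (B,nl_idx)
  {CD}: card=3000; try (C,hash)→780, (D,merge)→1670, (C,merge)→1780, (D,hash)→2480, (D,nl_idx)→3360, (D,nl)→6040 …(+1); best=780 via (C,hash)
  {ABC}: card=1000; try (A,hash)→880, (B,hash)→1080, (A,merge)→2400, (B,merge)→2430, (B,nl_idx)→2480, (A,nl_idx)→2480 …(+2); best=880 via (A,hash)
  {ACD}: card=15000; try (D,hash)→2880, (D,merge)→3430, (A,hash)→3980, (D,nl_idx)→16880, (D,nl)→30280, (A,nl_idx)→30780 …(+2); best=2880 via (D,hash)
  {BCD}: card=15000; try (D,hash)→3080, (D,merge)→3630, (B,hash)→4380, (D,nl_idx)→17080, (D,nl)→30480, (B,nl_idx)→33780 …(+2); best=3080 via (D,hash)
  {ABCD}: card=75000; try (D,hash)→4280, (D,merge)→13230, (A,hash)→18280, (B,hash)→18480, (D,nl_idx)→83880, (D,nl)→150880 …(+6); best=4280 via (D,hash)

cost=4280; order=C,B,A,D; methods=nl_idx,hash,hash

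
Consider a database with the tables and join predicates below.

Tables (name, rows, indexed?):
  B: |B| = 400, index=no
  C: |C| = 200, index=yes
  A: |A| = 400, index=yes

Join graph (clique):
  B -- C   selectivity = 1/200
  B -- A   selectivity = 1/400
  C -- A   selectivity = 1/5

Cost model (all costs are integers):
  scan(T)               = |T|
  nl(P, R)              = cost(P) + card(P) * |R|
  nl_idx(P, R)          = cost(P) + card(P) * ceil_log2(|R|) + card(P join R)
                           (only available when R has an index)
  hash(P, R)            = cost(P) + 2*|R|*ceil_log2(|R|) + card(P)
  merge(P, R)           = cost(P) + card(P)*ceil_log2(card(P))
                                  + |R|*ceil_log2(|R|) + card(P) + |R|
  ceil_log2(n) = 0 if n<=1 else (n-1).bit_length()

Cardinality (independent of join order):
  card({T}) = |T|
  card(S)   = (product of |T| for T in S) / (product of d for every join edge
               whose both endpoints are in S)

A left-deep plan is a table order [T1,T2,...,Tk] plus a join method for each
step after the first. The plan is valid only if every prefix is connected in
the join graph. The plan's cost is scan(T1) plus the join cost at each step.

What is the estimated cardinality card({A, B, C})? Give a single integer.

80

Tables in S: A(400), B(400), C(200)
Edges inside S: B-C(d=200), B-A(d=400), C-A(d=5)
numerator = 400 * 400 * 200 = 32000000
denominator = 200 * 400 * 5 = 400000
card(S) = 32000000 / 400000 = 80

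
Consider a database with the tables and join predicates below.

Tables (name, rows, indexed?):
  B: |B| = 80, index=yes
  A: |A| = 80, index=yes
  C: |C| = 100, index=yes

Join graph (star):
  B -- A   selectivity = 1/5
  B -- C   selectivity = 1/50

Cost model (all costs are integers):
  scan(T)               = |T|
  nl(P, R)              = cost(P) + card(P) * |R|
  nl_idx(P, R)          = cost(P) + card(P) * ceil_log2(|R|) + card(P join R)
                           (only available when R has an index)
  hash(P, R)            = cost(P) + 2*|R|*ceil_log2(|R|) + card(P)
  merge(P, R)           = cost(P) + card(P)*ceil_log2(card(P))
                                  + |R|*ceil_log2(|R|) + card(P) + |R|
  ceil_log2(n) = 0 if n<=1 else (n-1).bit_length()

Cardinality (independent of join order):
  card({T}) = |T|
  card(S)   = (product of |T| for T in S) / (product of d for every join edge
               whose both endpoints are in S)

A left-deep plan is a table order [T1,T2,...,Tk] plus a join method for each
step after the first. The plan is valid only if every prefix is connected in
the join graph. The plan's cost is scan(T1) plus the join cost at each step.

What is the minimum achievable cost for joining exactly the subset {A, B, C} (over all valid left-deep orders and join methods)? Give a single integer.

Selinger DP over subsets of {A,B,C}:
  {B}: scan cost=80, card=80
  {A}: scan cost=80, card=80
  {C}: scan cost=100, card=100
  {AB}: card=1280; try (B,hash)→1280, (A,hash)→1280, (B,merge)→1360, (A,merge)→1360, (B,nl_idx)→1920, (A,nl_idx)→1920 …(+2); best=1280 via (B,hash)
  {BC}: card=160; try (C,nl_idx)→800, (B,nl_idx)→960, (B,hash)→1320, (C,merge)→1520, (B,merge)→1540, (C,hash)→1560 …(+2); best=800 via (C,nl_idx)
  {ABC}: card=2560; try (A,hash)→2080, (A,merge)→2880, (C,hash)→3960, (A,nl_idx)→4480, (C,nl_idx)→12800, (A,nl)→13600 …(+2); best=2080 via (A,hash)

2080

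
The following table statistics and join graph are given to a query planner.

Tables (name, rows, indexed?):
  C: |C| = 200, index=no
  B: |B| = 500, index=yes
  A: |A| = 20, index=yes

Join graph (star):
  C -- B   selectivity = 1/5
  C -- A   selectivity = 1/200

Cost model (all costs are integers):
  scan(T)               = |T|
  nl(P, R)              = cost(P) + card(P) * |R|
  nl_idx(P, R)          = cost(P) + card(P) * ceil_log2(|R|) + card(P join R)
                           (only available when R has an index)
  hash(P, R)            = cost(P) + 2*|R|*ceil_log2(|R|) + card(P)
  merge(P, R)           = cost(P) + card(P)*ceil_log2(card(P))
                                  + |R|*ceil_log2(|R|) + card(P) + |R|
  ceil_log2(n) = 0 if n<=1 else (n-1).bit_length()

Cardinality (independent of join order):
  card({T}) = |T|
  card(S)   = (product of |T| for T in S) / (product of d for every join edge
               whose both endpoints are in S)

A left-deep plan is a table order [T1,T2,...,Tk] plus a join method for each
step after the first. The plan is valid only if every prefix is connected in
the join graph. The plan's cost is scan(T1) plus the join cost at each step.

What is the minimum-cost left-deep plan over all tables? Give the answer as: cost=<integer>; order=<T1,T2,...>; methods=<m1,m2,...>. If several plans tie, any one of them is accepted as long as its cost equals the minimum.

Selinger DP (subsets sized 1..n):
  {C}: scan cost=200, card=200
  {B}: scan cost=500, card=500
  {A}: scan cost=20, card=20
  {BC}: card=20000; try (C,hash)→4200, (B,merge)→7000, (C,merge)→7300, (B,hash)→9400, (B,nl_idx)→22000, (B,nl)→100200 …(+1); best=4200 via (C,hash)
  {AC}: card=20; try (A,hash)→600, (A,nl_idx)→1220, (C,merge)→1940, (A,merge)→2120, (C,hash)→3240, (C,nl)→4020 …(+1); best=600 via (A,hash)
  {ABC}: card=2000; try (B,nl_idx)→2780, (B,merge)→5720, (B,hash)→9620, (B,nl)→10600, (A,hash)→24400, (A,nl_idx)→106200 …(+2); best=2780 via (B,nl_idx)

cost=2780; order=C,A,B; methods=hash,nl_idx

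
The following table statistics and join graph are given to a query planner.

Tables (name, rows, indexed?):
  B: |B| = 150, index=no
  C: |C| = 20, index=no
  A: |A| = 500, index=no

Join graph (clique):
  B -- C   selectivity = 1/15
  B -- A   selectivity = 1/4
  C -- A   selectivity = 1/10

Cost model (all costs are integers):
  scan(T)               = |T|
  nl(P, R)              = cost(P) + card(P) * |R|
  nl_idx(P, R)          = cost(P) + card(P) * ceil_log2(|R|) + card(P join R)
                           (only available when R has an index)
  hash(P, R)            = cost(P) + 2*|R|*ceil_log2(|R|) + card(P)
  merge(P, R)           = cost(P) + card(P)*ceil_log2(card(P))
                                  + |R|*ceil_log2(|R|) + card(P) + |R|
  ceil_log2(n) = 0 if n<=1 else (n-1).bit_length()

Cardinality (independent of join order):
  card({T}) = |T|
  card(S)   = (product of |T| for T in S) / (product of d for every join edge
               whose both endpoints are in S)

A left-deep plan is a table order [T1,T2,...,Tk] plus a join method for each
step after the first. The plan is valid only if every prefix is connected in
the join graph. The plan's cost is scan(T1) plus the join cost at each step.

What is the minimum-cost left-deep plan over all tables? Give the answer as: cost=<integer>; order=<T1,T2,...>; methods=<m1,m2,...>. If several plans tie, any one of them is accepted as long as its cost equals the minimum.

cost=4600; order=A,C,B; methods=hash,hash

Selinger DP (subsets sized 1..n):
  {B}: scan cost=150, card=150
  {C}: scan cost=20, card=20
  {A}: scan cost=500, card=500
  {BC}: card=200; try (C,hash)→500, (B,merge)→1490, (C,merge)→1620, (B,hash)→2440, (B,nl)→3020, (C,nl)→3150; best=500 via (C,hash)
  {AB}: card=18750; try (B,hash)→3400, (A,merge)→6500, (B,merge)→6850, (A,hash)→9300, (A,nl)→75150, (B,nl)→75500; best=3400 via (B,hash)
  {AC}: card=1000; try (C,hash)→1200, (A,merge)→5140, (C,merge)→5620, (A,hash)→9040, (A,nl)→10020, (C,nl)→10500; best=1200 via (C,hash)
  {ABC}: card=2500; try (B,hash)→4600, (A,merge)→7300, (A,hash)→9700, (B,merge)→13550, (C,hash)→22350, (A,nl)→100500 …(+3); best=4600 via (B,hash)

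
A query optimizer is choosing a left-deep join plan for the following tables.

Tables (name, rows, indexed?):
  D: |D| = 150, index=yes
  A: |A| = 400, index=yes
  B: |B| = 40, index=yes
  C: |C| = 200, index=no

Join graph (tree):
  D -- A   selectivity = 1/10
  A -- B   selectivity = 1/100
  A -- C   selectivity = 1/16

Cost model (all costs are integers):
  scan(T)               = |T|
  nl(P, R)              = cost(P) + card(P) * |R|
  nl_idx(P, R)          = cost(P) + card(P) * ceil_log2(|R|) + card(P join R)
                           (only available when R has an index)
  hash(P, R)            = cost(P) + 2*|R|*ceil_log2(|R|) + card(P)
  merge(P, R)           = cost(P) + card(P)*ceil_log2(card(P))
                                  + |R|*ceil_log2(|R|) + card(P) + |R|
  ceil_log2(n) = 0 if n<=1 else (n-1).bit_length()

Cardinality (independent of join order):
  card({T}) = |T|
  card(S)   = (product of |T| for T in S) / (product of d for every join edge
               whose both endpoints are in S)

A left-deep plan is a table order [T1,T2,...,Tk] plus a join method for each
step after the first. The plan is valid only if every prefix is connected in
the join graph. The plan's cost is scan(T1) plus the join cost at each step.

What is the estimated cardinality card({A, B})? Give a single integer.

Tables in S: A(400), B(40)
Edges inside S: A-B(d=100)
numerator = 400 * 40 = 16000
denominator = 100 = 100
card(S) = 16000 / 100 = 160

160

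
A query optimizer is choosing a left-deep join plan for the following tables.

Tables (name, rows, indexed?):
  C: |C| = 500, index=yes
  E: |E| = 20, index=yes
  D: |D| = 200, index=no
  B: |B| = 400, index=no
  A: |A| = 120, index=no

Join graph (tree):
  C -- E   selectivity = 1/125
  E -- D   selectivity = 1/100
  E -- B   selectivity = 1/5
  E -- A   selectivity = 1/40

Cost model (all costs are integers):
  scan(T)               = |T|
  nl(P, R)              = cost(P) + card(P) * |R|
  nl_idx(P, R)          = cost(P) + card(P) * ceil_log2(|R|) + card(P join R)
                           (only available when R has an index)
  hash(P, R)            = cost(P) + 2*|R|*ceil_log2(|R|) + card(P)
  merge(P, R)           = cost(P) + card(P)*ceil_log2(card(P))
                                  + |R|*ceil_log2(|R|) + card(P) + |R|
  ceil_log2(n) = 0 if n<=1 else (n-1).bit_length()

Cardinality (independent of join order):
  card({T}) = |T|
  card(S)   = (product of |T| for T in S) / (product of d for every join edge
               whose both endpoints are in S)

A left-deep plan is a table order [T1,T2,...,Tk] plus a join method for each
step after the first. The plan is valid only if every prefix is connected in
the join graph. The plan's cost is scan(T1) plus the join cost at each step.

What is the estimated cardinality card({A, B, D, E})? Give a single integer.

Tables in S: A(120), B(400), D(200), E(20)
Edges inside S: E-D(d=100), E-B(d=5), E-A(d=40)
numerator = 120 * 400 * 200 * 20 = 192000000
denominator = 100 * 5 * 40 = 20000
card(S) = 192000000 / 20000 = 9600

9600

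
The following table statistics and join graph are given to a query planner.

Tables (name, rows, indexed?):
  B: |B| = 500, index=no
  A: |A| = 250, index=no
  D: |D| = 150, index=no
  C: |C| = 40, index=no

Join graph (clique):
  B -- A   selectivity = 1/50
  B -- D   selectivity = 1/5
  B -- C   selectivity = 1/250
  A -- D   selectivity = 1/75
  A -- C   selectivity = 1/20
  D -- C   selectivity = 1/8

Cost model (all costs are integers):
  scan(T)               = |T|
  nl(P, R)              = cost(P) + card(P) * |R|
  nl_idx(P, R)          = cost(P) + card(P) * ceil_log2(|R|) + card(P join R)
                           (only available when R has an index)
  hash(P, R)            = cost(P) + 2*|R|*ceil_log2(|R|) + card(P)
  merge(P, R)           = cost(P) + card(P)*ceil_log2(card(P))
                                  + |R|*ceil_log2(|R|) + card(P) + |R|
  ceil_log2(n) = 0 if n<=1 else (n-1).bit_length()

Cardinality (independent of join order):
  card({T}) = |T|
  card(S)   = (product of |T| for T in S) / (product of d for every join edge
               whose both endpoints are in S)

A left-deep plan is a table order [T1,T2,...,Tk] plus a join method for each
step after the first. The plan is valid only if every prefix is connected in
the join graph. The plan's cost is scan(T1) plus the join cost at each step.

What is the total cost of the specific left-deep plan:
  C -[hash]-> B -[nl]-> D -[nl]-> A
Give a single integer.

96080

step 1: scan C: cost=40, card=40
step 2: join B via hash
    card(P join B) = 40*500/(250) = 80
    cost = 40 + 2*500*9 + 40 = 9080
step 3: join D via nl
    card(P join D) = 80*150/(5*8) = 300
    cost = 9080 + 80*150 = 21080
step 4: join A via nl
    card(P join A) = 300*250/(50*75*20) = 1
    cost = 21080 + 300*250 = 96080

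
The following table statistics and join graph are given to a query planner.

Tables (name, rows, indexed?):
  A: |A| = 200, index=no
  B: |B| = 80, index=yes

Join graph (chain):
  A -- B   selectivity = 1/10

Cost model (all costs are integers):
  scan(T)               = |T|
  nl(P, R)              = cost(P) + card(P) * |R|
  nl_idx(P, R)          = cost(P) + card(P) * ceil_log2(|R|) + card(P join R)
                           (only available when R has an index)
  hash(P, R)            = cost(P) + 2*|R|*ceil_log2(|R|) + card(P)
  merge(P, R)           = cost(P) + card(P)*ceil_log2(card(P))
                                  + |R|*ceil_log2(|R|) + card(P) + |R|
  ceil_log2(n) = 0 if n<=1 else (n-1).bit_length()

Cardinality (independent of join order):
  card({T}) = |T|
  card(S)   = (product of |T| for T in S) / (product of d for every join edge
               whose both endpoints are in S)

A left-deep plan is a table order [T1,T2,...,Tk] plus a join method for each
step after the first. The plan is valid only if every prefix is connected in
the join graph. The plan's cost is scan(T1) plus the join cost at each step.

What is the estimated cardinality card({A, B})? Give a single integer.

1600

Tables in S: A(200), B(80)
Edges inside S: A-B(d=10)
numerator = 200 * 80 = 16000
denominator = 10 = 10
card(S) = 16000 / 10 = 1600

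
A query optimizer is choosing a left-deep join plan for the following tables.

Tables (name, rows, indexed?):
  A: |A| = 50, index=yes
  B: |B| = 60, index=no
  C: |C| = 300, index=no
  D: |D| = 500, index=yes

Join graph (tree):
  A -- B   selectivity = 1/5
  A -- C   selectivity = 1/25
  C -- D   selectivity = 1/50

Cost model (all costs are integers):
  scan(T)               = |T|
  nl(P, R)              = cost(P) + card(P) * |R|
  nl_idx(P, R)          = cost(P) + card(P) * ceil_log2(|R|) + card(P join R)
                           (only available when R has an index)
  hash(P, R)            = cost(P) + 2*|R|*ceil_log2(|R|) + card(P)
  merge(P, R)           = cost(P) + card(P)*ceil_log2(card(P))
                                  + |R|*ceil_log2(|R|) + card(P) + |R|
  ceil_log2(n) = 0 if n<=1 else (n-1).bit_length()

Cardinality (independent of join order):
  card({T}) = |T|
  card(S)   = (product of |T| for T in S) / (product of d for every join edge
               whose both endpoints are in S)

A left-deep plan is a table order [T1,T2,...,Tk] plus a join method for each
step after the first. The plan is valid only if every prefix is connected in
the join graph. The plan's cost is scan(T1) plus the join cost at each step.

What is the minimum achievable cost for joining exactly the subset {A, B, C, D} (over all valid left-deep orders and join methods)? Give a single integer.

Selinger DP over subsets of {A,B,C,D}:
  {A}: scan cost=50, card=50
  {B}: scan cost=60, card=60
  {C}: scan cost=300, card=300
  {D}: scan cost=500, card=500
  {AB}: card=600; try (A,hash)→720, (B,hash)→820, (B,merge)→820, (A,merge)→830, (A,nl_idx)→1020, (B,nl)→3050 …(+1); best=720 via (A,hash)
  {AC}: card=600; try (A,hash)→1200, (A,nl_idx)→2700, (C,merge)→3400, (A,merge)→3650, (C,hash)→5500, (C,nl)→15050 …(+1); best=1200 via (A,hash)
  {CD}: card=3000; try (D,nl_idx)→6000, (C,hash)→6400, (D,merge)→8300, (C,merge)→8500, (D,hash)→9600, (D,nl)→150300 …(+1); best=6000 via (D,nl_idx)
  {ABC}: card=7200; try (B,hash)→2520, (C,hash)→6720, (B,merge)→8220, (C,merge)→10320, (B,nl)→37200, (C,nl)→180720; best=2520 via (B,hash)
  {ACD}: card=6000; try (A,hash)→9600, (D,hash)→10800, (D,nl_idx)→12600, (D,merge)→12800, (A,nl_idx)→30000, (A,merge)→45350 …(+2); best=9600 via (A,hash)
  {ABCD}: card=72000; try (B,hash)→16320, (D,hash)→18720, (B,merge)→94020, (D,merge)→108320, (D,nl_idx)→139320, (B,nl)→369600 …(+1); best=16320 via (B,hash)

16320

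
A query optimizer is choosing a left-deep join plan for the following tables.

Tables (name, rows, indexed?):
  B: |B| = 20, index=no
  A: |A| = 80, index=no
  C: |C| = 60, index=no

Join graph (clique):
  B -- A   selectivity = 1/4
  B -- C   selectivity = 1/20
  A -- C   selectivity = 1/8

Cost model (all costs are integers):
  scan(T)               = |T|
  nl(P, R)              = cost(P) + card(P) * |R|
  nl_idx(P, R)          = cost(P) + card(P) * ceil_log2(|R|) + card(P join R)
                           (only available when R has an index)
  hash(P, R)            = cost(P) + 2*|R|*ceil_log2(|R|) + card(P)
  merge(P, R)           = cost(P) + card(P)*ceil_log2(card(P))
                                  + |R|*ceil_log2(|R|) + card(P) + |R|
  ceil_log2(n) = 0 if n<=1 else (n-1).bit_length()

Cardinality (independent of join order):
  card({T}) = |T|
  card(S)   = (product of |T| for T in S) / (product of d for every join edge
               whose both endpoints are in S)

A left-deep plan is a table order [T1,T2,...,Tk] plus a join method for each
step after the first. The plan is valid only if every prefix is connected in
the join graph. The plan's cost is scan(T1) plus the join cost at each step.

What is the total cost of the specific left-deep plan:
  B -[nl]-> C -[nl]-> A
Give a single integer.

6020

step 1: scan B: cost=20, card=20
step 2: join C via nl
    card(P join C) = 20*60/(20) = 60
    cost = 20 + 20*60 = 1220
step 3: join A via nl
    card(P join A) = 60*80/(4*8) = 150
    cost = 1220 + 60*80 = 6020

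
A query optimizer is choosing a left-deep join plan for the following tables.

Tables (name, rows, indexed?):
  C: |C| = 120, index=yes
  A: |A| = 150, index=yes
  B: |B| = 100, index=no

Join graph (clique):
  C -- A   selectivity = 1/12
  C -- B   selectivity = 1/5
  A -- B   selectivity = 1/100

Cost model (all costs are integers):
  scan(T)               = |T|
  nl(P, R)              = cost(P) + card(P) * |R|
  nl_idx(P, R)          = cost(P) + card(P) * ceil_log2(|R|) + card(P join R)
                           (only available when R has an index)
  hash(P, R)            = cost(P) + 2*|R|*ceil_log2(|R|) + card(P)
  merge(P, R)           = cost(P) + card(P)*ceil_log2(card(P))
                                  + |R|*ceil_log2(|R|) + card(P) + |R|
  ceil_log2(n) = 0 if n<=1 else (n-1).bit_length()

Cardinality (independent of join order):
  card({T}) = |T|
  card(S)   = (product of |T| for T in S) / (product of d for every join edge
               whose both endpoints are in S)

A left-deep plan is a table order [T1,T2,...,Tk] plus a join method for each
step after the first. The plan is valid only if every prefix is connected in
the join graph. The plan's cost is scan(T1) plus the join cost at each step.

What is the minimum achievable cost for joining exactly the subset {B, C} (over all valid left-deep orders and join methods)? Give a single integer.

1640

Selinger DP over subsets of {B,C}:
  {C}: scan cost=120, card=120
  {B}: scan cost=100, card=100
  {BC}: card=2400; try (B,hash)→1640, (C,merge)→1860, (C,hash)→1880, (B,merge)→1880, (C,nl_idx)→3200, (C,nl)→12100 …(+1); best=1640 via (B,hash)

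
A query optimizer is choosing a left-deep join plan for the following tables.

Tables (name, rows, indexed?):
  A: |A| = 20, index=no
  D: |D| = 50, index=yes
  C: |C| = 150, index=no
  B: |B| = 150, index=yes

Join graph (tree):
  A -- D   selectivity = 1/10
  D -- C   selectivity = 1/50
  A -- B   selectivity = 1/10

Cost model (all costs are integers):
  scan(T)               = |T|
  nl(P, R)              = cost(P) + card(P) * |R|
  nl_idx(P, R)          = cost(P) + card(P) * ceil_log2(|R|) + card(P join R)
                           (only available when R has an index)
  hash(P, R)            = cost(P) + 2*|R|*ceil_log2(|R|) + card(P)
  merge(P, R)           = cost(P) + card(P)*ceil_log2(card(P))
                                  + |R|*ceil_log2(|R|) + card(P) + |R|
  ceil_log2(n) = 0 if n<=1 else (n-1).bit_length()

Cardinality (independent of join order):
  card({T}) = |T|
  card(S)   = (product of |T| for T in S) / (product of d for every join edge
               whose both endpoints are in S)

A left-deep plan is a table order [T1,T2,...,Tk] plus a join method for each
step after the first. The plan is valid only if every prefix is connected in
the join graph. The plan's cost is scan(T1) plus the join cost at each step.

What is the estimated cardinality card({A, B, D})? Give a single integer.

1500

Tables in S: A(20), B(150), D(50)
Edges inside S: A-D(d=10), A-B(d=10)
numerator = 20 * 150 * 50 = 150000
denominator = 10 * 10 = 100
card(S) = 150000 / 100 = 1500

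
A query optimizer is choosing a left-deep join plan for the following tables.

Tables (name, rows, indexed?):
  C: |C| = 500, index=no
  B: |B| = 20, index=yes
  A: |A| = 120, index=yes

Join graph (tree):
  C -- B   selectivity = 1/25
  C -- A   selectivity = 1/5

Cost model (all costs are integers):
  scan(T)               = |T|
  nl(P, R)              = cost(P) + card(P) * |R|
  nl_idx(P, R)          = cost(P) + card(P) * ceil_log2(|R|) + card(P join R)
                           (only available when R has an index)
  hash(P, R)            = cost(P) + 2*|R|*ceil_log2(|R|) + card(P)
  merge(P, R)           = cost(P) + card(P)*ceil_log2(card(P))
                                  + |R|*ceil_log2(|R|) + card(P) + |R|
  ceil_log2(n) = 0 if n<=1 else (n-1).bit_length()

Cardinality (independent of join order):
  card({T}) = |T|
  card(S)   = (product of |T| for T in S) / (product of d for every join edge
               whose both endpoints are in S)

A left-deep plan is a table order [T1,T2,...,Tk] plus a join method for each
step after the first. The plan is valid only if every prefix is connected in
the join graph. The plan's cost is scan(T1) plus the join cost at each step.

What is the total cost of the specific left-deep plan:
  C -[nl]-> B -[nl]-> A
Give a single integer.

step 1: scan C: cost=500, card=500
step 2: join B via nl
    card(P join B) = 500*20/(25) = 400
    cost = 500 + 500*20 = 10500
step 3: join A via nl
    card(P join A) = 400*120/(5) = 9600
    cost = 10500 + 400*120 = 58500

58500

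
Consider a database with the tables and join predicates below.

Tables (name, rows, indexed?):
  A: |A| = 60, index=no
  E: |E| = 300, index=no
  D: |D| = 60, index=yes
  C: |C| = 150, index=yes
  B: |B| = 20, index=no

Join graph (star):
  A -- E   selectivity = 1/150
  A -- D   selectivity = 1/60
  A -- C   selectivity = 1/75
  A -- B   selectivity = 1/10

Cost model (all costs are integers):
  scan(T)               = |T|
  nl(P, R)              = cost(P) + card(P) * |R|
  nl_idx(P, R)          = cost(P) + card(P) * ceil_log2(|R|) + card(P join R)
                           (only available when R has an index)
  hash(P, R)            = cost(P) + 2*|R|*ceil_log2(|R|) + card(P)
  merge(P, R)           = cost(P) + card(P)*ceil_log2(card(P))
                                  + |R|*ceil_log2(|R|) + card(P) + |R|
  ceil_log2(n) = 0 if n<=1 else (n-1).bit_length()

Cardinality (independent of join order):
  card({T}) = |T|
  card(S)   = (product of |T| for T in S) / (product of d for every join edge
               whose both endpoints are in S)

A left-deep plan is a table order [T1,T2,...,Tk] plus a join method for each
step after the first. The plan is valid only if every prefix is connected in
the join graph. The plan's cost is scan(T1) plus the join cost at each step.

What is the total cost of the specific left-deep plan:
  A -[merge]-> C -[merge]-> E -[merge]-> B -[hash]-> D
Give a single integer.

9270

step 1: scan A: cost=60, card=60
step 2: join C via merge
    card(P join C) = 60*150/(75) = 120
    cost = 60 + 60*6 + 150*8 + 60 + 150 = 1830
step 3: join E via merge
    card(P join E) = 120*300/(150) = 240
    cost = 1830 + 120*7 + 300*9 + 120 + 300 = 5790
step 4: join B via merge
    card(P join B) = 240*20/(10) = 480
    cost = 5790 + 240*8 + 20*5 + 240 + 20 = 8070
step 5: join D via hash
    card(P join D) = 480*60/(60) = 480
    cost = 8070 + 2*60*6 + 480 = 9270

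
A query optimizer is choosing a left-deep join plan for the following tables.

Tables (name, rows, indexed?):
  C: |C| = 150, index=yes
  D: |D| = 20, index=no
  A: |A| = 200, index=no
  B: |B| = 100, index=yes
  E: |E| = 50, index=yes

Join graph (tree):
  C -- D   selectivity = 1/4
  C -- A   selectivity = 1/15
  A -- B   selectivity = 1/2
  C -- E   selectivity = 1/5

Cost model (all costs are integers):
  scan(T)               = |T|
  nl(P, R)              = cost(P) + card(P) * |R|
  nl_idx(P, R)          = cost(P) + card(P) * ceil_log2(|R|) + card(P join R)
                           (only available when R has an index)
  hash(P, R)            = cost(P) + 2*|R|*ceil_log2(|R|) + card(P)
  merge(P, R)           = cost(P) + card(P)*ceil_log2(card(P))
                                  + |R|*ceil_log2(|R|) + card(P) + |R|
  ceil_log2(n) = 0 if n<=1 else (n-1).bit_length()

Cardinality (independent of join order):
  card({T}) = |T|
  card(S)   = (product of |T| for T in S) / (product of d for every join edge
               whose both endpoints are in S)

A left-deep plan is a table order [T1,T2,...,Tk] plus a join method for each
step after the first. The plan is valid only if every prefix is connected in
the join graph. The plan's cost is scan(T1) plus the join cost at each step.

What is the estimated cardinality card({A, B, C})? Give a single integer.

100000

Tables in S: A(200), B(100), C(150)
Edges inside S: C-A(d=15), A-B(d=2)
numerator = 200 * 100 * 150 = 3000000
denominator = 15 * 2 = 30
card(S) = 3000000 / 30 = 100000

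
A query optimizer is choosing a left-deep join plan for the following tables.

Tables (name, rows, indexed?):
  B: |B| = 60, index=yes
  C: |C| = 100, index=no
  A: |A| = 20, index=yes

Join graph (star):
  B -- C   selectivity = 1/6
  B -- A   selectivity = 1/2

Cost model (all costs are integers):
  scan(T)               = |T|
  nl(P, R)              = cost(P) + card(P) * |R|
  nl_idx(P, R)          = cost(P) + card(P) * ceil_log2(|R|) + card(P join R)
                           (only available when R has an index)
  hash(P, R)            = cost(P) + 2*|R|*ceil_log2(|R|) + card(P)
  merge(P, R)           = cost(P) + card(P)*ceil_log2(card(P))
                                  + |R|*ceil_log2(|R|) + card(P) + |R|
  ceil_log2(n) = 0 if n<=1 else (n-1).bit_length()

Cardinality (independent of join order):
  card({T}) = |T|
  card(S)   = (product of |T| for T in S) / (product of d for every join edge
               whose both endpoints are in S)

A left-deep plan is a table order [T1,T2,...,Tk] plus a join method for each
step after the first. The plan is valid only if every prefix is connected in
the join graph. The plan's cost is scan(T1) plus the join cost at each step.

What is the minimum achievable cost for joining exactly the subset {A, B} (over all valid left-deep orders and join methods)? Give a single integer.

Selinger DP over subsets of {A,B}:
  {B}: scan cost=60, card=60
  {A}: scan cost=20, card=20
  {AB}: card=600; try (A,hash)→320, (B,merge)→560, (A,merge)→600, (B,nl_idx)→740, (B,hash)→760, (A,nl_idx)→960 …(+2); best=320 via (A,hash)

320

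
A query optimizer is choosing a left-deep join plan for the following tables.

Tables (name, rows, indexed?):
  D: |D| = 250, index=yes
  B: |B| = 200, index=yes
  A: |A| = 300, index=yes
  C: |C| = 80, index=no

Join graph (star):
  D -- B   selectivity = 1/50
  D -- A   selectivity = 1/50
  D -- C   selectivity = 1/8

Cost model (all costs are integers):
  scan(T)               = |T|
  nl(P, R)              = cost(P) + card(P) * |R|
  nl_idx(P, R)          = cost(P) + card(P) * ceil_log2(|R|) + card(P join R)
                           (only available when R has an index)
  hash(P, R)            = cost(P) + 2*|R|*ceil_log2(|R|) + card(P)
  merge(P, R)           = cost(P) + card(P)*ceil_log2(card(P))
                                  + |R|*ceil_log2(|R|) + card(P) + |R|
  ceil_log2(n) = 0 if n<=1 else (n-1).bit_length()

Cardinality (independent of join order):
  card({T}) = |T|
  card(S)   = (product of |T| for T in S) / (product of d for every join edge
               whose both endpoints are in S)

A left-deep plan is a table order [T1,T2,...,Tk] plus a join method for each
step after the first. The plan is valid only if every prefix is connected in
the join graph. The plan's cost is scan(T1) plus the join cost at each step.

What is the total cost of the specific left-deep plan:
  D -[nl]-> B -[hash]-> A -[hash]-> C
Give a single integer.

step 1: scan D: cost=250, card=250
step 2: join B via nl
    card(P join B) = 250*200/(50) = 1000
    cost = 250 + 250*200 = 50250
step 3: join A via hash
    card(P join A) = 1000*300/(50) = 6000
    cost = 50250 + 2*300*9 + 1000 = 56650
step 4: join C via hash
    card(P join C) = 6000*80/(8) = 60000
    cost = 56650 + 2*80*7 + 6000 = 63770

63770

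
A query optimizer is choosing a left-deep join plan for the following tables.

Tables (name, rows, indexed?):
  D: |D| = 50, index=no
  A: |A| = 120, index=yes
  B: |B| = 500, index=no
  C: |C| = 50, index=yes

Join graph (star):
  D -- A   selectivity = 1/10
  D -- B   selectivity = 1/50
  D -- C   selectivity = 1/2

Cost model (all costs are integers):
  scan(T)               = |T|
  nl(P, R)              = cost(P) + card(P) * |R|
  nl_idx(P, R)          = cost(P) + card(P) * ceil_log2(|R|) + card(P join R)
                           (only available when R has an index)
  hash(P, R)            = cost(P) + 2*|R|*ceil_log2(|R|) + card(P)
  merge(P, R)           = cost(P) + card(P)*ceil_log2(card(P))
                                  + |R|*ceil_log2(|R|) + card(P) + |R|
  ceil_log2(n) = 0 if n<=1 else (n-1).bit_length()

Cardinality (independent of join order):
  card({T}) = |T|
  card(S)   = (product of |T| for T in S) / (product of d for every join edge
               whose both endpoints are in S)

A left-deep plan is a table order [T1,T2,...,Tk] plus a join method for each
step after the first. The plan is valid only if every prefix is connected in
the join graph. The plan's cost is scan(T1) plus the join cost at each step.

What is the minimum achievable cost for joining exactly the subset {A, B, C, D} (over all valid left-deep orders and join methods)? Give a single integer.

10380

Selinger DP over subsets of {A,B,C,D}:
  {D}: scan cost=50, card=50
  {A}: scan cost=120, card=120
  {B}: scan cost=500, card=500
  {C}: scan cost=50, card=50
  {AD}: card=600; try (D,hash)→840, (A,nl_idx)→1000, (A,merge)→1360, (D,merge)→1430, (A,hash)→1780, (A,nl)→6050 …(+1); best=840 via (D,hash)
  {BD}: card=500; try (D,hash)→1600, (B,merge)→5400, (D,merge)→5850, (B,hash)→9100, (B,nl)→25050, (D,nl)→25500; best=1600 via (D,hash)
  {CD}: card=1250; try (D,hash)→700, (C,hash)→700, (D,merge)→750, (C,merge)→750, (C,nl_idx)→1600, (D,nl)→2550 …(+1); best=700 via (D,hash)
  {ABD}: card=6000; try (A,hash)→3780, (A,merge)→7560, (B,hash)→10440, (A,nl_idx)→11100, (B,merge)→12440, (A,nl)→61600 …(+1); best=3780 via (A,hash)
  {ACD}: card=15000; try (C,hash)→2040, (A,hash)→3630, (C,merge)→7790, (A,merge)→16660, (C,nl_idx)→19440, (A,nl_idx)→24450 …(+2); best=2040 via (C,hash)
  {BCD}: card=12500; try (C,hash)→2700, (C,merge)→6950, (B,hash)→10950, (C,nl_idx)→17100, (B,merge)→20700, (C,nl)→26600 …(+1); best=2700 via (C,hash)
  {ABCD}: card=150000; try (C,hash)→10380, (A,hash)→16880, (B,hash)→26040, (C,merge)→88130, (C,nl_idx)→189780, (A,merge)→191160 …(+5); best=10380 via (C,hash)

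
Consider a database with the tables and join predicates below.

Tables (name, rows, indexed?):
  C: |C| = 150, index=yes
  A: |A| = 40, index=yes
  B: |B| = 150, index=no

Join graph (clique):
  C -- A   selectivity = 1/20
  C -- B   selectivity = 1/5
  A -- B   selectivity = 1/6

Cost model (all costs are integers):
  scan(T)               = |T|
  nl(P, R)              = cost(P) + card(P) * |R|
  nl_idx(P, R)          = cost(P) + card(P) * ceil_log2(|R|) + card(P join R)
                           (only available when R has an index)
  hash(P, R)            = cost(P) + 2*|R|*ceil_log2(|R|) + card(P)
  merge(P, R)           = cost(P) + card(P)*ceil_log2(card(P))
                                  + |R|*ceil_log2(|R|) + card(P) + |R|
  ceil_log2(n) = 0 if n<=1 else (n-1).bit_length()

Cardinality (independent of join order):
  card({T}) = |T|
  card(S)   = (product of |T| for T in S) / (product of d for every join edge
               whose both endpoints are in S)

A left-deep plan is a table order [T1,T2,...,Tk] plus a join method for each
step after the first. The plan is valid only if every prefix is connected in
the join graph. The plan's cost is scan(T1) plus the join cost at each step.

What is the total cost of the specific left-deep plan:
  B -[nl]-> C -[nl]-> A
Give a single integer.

202650

step 1: scan B: cost=150, card=150
step 2: join C via nl
    card(P join C) = 150*150/(5) = 4500
    cost = 150 + 150*150 = 22650
step 3: join A via nl
    card(P join A) = 4500*40/(20*6) = 1500
    cost = 22650 + 4500*40 = 202650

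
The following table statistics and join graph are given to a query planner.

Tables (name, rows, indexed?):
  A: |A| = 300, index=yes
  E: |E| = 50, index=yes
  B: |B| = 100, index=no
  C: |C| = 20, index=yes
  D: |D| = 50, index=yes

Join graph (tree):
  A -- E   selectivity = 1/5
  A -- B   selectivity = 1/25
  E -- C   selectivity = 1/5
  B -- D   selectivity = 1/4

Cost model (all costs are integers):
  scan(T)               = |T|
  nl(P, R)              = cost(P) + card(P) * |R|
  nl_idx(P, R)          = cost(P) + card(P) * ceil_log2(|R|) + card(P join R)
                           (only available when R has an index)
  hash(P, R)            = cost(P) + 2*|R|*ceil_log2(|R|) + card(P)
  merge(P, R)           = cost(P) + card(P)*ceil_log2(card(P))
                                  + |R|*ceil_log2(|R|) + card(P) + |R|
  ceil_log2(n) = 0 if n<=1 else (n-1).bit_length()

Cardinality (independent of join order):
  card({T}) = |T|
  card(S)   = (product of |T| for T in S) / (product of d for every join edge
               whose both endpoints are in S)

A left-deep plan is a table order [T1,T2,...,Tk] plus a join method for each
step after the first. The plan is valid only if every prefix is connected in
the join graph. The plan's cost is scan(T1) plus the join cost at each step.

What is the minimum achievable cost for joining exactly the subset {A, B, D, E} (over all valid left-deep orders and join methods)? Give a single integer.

16400

Selinger DP over subsets of {A,B,D,E}:
  {A}: scan cost=300, card=300
  {E}: scan cost=50, card=50
  {B}: scan cost=100, card=100
  {D}: scan cost=50, card=50
  {AE}: card=3000; try (E,hash)→1200, (A,merge)→3400, (A,nl_idx)→3500, (E,merge)→3650, (E,nl_idx)→5100, (A,hash)→5500 …(+2); best=1200 via (E,hash)
  {AB}: card=1200; try (B,hash)→2000, (A,nl_idx)→2200, (A,merge)→3900, (B,merge)→4100, (A,hash)→5600, (A,nl)→30100 …(+1); best=2000 via (B,hash)
  {BD}: card=1250; try (D,hash)→800, (B,merge)→1200, (D,merge)→1250, (B,hash)→1500, (D,nl_idx)→1950, (B,nl)→5050 …(+1); best=800 via (D,hash)
  {ABE}: card=12000; try (E,hash)→3800, (B,hash)→5600, (E,merge)→16750, (E,nl_idx)→21200, (B,merge)→41000, (E,nl)→62000 …(+1); best=3800 via (E,hash)
  {ABD}: card=15000; try (D,hash)→3800, (A,hash)→7450, (D,merge)→16750, (A,merge)→18800, (D,nl_idx)→24200, (A,nl_idx)→27050 …(+2); best=3800 via (D,hash)
  {ABDE}: card=150000; try (D,hash)→16400, (E,hash)→19400, (D,merge)→184150, (D,nl_idx)→225800, (E,merge)→229150, (E,nl_idx)→243800 …(+2); best=16400 via (D,hash)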